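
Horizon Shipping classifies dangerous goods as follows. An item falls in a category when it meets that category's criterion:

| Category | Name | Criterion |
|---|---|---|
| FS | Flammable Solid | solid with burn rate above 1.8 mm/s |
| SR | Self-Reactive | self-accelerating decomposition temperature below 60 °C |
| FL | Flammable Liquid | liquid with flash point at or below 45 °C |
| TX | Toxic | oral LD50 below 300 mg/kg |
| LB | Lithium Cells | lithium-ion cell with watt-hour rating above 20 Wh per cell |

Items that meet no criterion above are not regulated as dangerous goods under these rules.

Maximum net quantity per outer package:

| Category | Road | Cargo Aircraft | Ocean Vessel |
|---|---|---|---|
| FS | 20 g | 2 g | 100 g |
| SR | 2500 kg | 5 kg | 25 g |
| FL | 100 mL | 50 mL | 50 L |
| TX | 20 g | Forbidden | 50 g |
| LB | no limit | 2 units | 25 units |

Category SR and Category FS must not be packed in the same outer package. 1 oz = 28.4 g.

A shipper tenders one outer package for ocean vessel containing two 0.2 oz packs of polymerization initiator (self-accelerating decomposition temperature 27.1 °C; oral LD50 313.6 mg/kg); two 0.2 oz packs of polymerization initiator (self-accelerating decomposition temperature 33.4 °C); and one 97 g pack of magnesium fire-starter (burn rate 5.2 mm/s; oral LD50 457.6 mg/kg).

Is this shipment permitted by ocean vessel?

The polymerization initiator has self-accelerating decomposition temperature 27.1 °C, which is < 60 °C, so it is Category SR (Self-Reactive).
Polymerization initiator: self-accelerating decomposition temperature 33.4 °C < 60 °C → Category SR (Self-Reactive).
Magnesium fire-starter: burn rate 5.2 mm/s > 1.8 mm/s → Category FS (Flammable Solid).
Category SR net quantity: (two 0.2 oz packs = 11.36 g) + (two 0.2 oz packs = 11.36 g) = 22.72 g.
That is within the Category SR ocean vessel limit of 25 g.
Category FS quantity: 97 g.
97 g is within the ocean vessel limit of 100 g for Category FS.
Category SR and Category FS may not share an outer package.

No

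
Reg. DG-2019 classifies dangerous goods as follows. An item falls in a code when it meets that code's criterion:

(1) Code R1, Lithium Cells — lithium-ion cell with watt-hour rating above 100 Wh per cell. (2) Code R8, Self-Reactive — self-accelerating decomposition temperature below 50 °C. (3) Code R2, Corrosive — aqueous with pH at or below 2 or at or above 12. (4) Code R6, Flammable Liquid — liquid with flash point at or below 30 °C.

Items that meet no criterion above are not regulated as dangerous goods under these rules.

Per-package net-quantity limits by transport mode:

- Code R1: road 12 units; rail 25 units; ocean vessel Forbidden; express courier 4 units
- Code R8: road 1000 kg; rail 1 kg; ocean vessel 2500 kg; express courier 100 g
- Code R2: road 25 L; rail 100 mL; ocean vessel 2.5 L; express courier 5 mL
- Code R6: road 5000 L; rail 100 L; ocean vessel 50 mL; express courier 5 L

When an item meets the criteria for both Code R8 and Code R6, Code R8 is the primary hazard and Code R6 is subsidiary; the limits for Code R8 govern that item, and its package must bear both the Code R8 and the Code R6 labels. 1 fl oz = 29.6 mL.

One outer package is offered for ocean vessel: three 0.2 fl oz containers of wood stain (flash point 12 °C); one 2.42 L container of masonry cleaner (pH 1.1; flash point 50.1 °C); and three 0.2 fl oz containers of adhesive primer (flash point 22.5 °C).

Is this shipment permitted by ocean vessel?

Yes

Flash point 12 °C meets the Code R6 criterion (Flammable Liquid), so the wood stain is Code R6.
pH 1.1 meets the Code R2 criterion (Corrosive), so the masonry cleaner is Code R2.
With flash point 22.5 °C (≤ 30 °C), the adhesive primer falls in Code R6.
Total Code R6: (three 0.2 fl oz containers = 17.76 mL) + (three 0.2 fl oz containers = 17.76 mL) = 35.52 mL.
35.52 mL is within the ocean vessel limit of 50 mL for Code R6.
Code R2 quantity: 2.42 L.
2.42 L is within the ocean vessel limit of 2.5 L for Code R2.
Every hazard code is within its ocean vessel limit and no segregation rule is violated.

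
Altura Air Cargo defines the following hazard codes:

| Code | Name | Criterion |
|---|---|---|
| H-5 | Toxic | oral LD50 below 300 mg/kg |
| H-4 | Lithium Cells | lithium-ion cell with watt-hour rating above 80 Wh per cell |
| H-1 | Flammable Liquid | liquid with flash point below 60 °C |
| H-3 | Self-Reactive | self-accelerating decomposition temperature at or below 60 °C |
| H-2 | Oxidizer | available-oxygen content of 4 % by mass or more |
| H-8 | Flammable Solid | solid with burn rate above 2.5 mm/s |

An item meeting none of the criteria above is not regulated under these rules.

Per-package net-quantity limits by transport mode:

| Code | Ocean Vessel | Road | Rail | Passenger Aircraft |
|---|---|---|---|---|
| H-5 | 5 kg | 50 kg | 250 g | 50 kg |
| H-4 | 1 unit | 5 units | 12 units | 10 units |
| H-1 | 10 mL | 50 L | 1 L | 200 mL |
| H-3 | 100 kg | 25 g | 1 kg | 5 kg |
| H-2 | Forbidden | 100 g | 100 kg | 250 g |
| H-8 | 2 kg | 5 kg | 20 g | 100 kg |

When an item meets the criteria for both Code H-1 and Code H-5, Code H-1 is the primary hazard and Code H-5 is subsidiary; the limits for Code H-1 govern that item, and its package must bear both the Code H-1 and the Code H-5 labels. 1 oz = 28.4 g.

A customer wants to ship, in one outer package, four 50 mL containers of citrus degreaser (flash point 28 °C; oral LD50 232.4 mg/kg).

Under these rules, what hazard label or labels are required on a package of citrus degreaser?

With flash point 28 °C (< 60 °C), the citrus degreaser falls in Code H-1.
Oral LD50 232.4 mg/kg meets the Code H-5 criterion (Toxic), so the citrus degreaser is Code H-5.
By the precedence rule Code H-1 is primary and Code H-5 is subsidiary, and that rule requires both labels on the package.

Code H-1 and H-5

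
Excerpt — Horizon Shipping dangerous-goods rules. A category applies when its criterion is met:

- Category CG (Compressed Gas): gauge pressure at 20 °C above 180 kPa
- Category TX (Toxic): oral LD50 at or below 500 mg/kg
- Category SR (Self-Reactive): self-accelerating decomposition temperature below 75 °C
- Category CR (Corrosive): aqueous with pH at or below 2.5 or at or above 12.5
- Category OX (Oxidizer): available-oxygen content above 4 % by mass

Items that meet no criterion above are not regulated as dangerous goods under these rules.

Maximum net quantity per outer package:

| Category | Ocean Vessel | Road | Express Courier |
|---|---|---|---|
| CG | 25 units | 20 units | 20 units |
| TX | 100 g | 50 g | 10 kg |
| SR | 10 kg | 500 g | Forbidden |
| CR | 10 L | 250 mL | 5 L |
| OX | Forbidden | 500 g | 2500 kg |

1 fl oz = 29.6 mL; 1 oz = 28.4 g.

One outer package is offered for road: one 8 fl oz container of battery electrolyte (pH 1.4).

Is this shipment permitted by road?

Yes

pH 1.4 meets the Category CR criterion (Corrosive), so the battery electrolyte is Category CR.
Category CR quantity: one 8 fl oz container = 236.8 mL.
236.8 mL is within the road limit of 250 mL for Category CR.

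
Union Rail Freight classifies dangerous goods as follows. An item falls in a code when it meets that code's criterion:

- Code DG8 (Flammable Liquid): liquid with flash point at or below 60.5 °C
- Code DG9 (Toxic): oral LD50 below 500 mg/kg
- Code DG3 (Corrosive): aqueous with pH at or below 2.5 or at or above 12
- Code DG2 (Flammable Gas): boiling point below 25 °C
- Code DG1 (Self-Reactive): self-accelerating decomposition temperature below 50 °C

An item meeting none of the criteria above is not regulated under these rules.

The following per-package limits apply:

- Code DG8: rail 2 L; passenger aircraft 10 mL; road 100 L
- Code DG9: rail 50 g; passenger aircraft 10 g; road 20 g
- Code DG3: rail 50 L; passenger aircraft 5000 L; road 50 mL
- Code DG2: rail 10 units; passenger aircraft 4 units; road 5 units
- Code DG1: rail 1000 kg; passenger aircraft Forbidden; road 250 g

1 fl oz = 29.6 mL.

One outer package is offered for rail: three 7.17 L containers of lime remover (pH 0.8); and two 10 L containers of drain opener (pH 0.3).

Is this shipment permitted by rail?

With pH 0.8 (≤ 2.5), the lime remover falls in Code DG3.
pH 0.3 meets the Code DG3 criterion (Corrosive), so the drain opener is Code DG3.
Total Code DG3: (three 7.17 L containers = 21.51 L) + (two 10 L containers = 20 L) = 41.51 L.
That is within the Code DG3 rail limit of 50 L.

Yes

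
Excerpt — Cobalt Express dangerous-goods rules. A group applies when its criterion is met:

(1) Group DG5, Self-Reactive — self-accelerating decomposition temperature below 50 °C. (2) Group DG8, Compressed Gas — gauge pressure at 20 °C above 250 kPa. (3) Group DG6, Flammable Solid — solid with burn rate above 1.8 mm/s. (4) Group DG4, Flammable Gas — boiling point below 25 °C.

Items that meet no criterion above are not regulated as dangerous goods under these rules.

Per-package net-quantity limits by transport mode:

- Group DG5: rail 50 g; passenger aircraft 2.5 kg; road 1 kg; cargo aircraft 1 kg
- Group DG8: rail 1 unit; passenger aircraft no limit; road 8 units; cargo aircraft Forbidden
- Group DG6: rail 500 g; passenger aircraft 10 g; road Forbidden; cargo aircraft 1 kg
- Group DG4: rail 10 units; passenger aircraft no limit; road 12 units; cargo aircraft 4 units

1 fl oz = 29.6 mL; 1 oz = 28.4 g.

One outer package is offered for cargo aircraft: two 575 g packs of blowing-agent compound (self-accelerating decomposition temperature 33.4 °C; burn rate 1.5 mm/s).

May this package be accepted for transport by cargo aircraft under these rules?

No

The blowing-agent compound has self-accelerating decomposition temperature 33.4 °C, which is < 50 °C, so it is Group DG5 (Self-Reactive).
Group DG5 quantity: two 575 g packs = 1.15 kg.
1.15 kg exceeds the cargo aircraft limit of 1 kg for Group DG5.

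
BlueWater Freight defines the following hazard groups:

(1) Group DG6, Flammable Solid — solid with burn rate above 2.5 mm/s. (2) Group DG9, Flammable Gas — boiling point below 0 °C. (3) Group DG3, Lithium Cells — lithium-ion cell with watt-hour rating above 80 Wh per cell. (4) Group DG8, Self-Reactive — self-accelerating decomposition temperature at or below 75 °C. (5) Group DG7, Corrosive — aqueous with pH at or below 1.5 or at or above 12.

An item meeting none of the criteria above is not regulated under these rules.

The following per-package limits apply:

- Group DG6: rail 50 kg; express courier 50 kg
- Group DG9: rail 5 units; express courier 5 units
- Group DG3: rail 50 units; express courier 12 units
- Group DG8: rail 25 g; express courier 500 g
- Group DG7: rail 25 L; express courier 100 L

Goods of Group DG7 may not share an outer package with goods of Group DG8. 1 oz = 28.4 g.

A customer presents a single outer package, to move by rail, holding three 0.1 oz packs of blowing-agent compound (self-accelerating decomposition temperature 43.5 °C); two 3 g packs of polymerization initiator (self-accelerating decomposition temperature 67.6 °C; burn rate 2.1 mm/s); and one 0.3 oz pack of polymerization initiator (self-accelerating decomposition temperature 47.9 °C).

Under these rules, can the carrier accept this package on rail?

Blowing-agent compound: self-accelerating decomposition temperature 43.5 °C ≤ 75 °C → Group DG8 (Self-Reactive).
The polymerization initiator has self-accelerating decomposition temperature 67.6 °C, which is ≤ 75 °C, so it is Group DG8 (Self-Reactive).
With self-accelerating decomposition temperature 47.9 °C (≤ 75 °C), the polymerization initiator falls in Group DG8.
Group DG8 net quantity: (three 0.1 oz packs = 8.52 g) + (two 3 g packs = 6 g) + (one 0.3 oz pack = 8.52 g) = 23.04 g.
23.04 g ≤ 25 g (rail limit, Group DG8) — within limit.

Yes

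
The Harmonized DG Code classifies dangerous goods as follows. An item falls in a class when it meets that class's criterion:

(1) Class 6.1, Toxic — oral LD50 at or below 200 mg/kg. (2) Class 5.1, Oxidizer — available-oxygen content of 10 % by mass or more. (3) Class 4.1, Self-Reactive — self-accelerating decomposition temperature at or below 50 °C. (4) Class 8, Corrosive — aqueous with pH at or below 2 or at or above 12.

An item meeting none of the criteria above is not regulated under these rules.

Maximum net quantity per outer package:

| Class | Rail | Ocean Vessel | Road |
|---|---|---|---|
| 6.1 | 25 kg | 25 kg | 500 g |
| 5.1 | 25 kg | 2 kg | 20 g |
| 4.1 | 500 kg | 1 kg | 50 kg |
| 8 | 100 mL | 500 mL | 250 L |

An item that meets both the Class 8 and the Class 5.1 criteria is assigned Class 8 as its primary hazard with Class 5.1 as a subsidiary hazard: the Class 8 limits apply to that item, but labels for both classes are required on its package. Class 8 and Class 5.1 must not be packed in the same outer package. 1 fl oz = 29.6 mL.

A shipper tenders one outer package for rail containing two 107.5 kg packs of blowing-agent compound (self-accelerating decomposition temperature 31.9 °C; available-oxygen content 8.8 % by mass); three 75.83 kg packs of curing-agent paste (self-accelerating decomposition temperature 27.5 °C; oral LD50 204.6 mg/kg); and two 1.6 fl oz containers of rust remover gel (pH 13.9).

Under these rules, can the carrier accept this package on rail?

Yes

Self-accelerating decomposition temperature 31.9 °C meets the Class 4.1 criterion (Self-Reactive), so the blowing-agent compound is Class 4.1.
Curing-agent paste: self-accelerating decomposition temperature 27.5 °C ≤ 50 °C → Class 4.1 (Self-Reactive).
With pH 13.9 (≥ 12), the rust remover gel falls in Class 8.
Class 8 quantity: two 1.6 fl oz containers = 94.72 mL.
94.72 mL is within the rail limit of 100 mL for Class 8.
Total Class 4.1: (two 107.5 kg packs = 215 kg) + (three 75.83 kg packs = 227.49 kg) = 442.49 kg.
442.49 kg ≤ 500 kg (rail limit, Class 4.1) — within limit.
The segregation rule (Class 8 with Class 5.1) does not apply to Class 8 with Class 4.1.
Every hazard class is within its rail limit and no segregation rule is violated.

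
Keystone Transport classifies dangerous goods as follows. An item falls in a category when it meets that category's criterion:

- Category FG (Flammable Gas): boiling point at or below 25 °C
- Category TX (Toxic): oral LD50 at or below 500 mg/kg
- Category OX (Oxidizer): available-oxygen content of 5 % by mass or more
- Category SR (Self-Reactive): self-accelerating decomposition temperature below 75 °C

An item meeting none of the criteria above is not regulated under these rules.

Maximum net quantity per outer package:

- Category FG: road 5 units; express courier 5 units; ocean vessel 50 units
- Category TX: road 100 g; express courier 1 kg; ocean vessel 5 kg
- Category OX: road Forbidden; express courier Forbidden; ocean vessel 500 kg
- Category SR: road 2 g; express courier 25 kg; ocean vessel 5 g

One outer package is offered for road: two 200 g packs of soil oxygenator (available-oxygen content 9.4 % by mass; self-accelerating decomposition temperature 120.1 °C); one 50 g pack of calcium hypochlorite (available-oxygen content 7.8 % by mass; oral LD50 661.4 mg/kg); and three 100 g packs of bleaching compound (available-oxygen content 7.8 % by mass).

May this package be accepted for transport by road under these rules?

Soil oxygenator: available-oxygen content 9.4 % by mass ≥ 5 % by mass → Category OX (Oxidizer).
With available-oxygen content 7.8 % by mass (≥ 5 % by mass), the calcium hypochlorite falls in Category OX.
Available-oxygen content 7.8 % by mass meets the Category OX criterion (Oxidizer), so the bleaching compound is Category OX.
Category OX net quantity: (two 200 g packs = 400 g) + 50 g + (three 100 g packs = 300 g) = 750 g.
By road, Category OX is Forbidden regardless of quantity.

No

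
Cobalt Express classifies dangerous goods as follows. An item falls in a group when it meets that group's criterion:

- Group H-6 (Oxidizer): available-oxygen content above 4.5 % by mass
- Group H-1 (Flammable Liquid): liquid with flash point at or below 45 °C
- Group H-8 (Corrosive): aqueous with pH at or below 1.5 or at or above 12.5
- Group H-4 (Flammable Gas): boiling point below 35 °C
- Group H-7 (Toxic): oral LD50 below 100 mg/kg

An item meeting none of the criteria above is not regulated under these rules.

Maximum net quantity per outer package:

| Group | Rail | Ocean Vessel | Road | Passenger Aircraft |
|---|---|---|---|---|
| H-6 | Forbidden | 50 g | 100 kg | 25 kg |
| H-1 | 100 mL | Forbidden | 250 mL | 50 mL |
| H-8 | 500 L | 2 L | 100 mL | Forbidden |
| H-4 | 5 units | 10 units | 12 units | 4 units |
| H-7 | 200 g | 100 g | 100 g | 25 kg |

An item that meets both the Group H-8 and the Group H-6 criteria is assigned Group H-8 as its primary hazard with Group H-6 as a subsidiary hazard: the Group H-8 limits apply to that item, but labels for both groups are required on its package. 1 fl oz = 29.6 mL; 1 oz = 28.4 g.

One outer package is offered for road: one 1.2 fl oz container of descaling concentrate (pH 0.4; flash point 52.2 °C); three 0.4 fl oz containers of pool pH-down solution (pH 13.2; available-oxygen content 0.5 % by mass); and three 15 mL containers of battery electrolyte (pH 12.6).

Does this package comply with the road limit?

The descaling concentrate has pH 0.4, which is ≤ 1.5, so it is Group H-8 (Corrosive).
pH 13.2 meets the Group H-8 criterion (Corrosive), so the pool pH-down solution is Group H-8.
Battery electrolyte: pH 12.6 ≥ 12.5 → Group H-8 (Corrosive).
Total Group H-8: (one 1.2 fl oz container = 35.52 mL) + (three 0.4 fl oz containers = 35.52 mL) + (three 15 mL containers = 45 mL) = 116.04 mL.
116.04 mL exceeds the road limit of 100 mL for Group H-8.

No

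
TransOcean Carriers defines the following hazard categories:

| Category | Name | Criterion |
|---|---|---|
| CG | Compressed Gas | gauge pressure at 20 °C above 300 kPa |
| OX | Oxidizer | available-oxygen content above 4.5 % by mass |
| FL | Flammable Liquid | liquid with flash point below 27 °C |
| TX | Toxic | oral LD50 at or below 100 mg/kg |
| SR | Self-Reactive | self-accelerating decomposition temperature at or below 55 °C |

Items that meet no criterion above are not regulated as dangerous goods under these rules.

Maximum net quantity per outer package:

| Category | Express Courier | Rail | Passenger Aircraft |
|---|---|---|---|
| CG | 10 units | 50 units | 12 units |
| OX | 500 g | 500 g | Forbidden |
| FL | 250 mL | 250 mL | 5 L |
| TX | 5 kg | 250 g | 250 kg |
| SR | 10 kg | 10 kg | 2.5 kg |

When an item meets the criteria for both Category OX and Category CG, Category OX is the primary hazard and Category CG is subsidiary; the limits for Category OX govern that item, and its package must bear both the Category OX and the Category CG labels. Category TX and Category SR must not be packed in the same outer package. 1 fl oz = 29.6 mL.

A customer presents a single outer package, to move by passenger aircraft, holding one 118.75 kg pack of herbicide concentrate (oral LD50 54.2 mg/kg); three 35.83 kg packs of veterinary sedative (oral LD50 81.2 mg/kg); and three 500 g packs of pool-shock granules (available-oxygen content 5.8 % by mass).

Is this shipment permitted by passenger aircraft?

No

Herbicide concentrate: oral LD50 54.2 mg/kg ≤ 100 mg/kg → Category TX (Toxic).
Oral LD50 81.2 mg/kg meets the Category TX criterion (Toxic), so the veterinary sedative is Category TX.
Pool-shock granules: available-oxygen content 5.8 % by mass > 4.5 % by mass → Category OX (Oxidizer).
Total Category TX: 118.75 kg + (three 35.83 kg packs = 107.49 kg) = 226.24 kg.
226.24 kg is within the passenger aircraft limit of 250 kg for Category TX.
Category OX quantity: three 500 g packs = 1.5 kg.
Category OX is Forbidden by passenger aircraft.
The segregation rule (Category TX with Category SR) does not apply to Category TX with Category OX.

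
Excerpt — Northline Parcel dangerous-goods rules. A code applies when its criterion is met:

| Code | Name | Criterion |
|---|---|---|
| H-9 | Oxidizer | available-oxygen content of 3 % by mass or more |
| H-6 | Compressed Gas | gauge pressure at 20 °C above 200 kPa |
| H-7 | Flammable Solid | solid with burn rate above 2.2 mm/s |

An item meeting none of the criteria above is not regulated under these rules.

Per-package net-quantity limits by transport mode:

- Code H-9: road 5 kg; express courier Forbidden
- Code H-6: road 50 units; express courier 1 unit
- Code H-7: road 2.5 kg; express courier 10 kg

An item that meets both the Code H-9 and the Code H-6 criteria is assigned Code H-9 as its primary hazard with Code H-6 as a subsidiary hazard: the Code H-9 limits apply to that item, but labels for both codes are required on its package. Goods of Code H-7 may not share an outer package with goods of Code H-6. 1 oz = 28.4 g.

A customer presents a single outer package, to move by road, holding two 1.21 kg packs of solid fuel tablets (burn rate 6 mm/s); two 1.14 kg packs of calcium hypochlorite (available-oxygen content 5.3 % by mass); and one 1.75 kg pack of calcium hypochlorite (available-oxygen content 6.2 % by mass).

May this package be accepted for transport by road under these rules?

Solid fuel tablets: burn rate 6 mm/s > 2.2 mm/s → Code H-7 (Flammable Solid).
Calcium hypochlorite: available-oxygen content 5.3 % by mass ≥ 3 % by mass → Code H-9 (Oxidizer).
The calcium hypochlorite has available-oxygen content 6.2 % by mass, which is ≥ 3 % by mass, so it is Code H-9 (Oxidizer).
Code H-7 quantity: two 1.21 kg packs = 2.42 kg.
2.42 kg is within the road limit of 2.5 kg for Code H-7.
Total Code H-9: (two 1.14 kg packs = 2.28 kg) + 1.75 kg = 4.03 kg.
4.03 kg is within the road limit of 5 kg for Code H-9.
The segregation rule (Code H-7 with Code H-6) does not apply to Code H-7 with Code H-9.
Every hazard code is within its road limit and no segregation rule is violated.

Yes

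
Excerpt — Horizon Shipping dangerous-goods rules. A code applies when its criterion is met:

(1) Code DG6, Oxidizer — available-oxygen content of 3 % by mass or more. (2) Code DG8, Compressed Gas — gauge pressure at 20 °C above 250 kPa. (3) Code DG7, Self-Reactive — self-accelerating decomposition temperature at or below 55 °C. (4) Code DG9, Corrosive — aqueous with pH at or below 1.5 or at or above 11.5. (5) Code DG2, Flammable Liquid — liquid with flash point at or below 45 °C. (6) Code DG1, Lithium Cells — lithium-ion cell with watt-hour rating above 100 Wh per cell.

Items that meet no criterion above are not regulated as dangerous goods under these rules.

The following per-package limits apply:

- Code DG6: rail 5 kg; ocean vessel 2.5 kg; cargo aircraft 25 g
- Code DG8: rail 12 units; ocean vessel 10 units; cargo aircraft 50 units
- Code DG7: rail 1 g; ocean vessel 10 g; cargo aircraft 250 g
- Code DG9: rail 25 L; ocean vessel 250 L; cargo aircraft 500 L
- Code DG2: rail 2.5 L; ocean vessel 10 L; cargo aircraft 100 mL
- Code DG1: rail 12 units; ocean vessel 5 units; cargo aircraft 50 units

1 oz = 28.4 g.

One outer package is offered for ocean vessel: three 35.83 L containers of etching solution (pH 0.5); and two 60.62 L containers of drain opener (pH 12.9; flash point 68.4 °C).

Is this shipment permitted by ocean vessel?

Yes

The etching solution has pH 0.5, which is ≤ 1.5, so it is Code DG9 (Corrosive).
With pH 12.9 (≥ 11.5), the drain opener falls in Code DG9.
Code DG9 net quantity: (three 35.83 L containers = 107.49 L) + (two 60.62 L containers = 121.24 L) = 228.73 L.
That is within the Code DG9 ocean vessel limit of 250 L.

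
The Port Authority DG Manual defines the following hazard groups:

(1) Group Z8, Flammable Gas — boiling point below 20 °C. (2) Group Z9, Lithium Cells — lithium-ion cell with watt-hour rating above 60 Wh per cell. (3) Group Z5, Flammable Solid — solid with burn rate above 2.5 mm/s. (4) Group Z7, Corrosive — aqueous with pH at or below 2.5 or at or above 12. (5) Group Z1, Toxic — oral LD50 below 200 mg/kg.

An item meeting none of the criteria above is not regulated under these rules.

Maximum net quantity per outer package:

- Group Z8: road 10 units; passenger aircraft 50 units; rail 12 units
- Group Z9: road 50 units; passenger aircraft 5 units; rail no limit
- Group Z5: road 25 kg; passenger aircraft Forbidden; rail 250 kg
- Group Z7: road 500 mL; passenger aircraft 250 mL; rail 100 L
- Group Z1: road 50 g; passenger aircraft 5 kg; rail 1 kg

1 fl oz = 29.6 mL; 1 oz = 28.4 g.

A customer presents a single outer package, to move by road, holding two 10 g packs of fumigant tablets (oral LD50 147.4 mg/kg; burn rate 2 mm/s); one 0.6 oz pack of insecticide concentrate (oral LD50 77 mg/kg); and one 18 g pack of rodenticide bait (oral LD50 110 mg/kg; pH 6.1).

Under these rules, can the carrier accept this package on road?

No

Oral LD50 147.4 mg/kg meets the Group Z1 criterion (Toxic), so the fumigant tablets are Group Z1.
Oral LD50 77 mg/kg meets the Group Z1 criterion (Toxic), so the insecticide concentrate is Group Z1.
The rodenticide bait has oral LD50 110 mg/kg, which is < 200 mg/kg, so it is Group Z1 (Toxic).
Total Group Z1: (two 10 g packs = 20 g) + (one 0.6 oz pack = 17.04 g) + 18 g = 55.04 g.
That exceeds the Group Z1 road limit of 50 g.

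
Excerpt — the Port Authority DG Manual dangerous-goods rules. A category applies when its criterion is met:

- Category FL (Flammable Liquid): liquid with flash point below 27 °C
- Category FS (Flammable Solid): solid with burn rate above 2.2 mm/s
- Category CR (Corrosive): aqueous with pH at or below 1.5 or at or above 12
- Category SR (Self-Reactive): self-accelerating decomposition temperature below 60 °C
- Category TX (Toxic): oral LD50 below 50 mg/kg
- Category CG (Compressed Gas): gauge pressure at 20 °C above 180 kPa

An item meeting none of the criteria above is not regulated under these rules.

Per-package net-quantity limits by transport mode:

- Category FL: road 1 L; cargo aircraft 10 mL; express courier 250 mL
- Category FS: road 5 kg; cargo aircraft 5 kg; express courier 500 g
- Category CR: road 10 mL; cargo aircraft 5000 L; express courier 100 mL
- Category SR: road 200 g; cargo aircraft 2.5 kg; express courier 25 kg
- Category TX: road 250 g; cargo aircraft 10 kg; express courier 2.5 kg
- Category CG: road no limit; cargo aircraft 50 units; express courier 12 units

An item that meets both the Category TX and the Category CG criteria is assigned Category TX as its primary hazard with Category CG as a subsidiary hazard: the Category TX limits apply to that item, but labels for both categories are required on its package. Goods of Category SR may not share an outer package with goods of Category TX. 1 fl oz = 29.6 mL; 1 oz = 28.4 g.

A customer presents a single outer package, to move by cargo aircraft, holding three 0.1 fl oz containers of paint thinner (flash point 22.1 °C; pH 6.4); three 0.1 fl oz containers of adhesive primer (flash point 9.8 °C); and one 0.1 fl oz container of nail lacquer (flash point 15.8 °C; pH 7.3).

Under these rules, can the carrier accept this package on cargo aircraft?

No

Paint thinner: flash point 22.1 °C < 27 °C → Category FL (Flammable Liquid).
Flash point 9.8 °C meets the Category FL criterion (Flammable Liquid), so the adhesive primer is Category FL.
The nail lacquer has flash point 15.8 °C, which is < 27 °C, so it is Category FL (Flammable Liquid).
Total Category FL: (three 0.1 fl oz containers = 8.88 mL) + (three 0.1 fl oz containers = 8.88 mL) + (one 0.1 fl oz container = 2.96 mL) = 20.72 mL.
20.72 mL > 10 mL (cargo aircraft limit, Category FL) — over the limit.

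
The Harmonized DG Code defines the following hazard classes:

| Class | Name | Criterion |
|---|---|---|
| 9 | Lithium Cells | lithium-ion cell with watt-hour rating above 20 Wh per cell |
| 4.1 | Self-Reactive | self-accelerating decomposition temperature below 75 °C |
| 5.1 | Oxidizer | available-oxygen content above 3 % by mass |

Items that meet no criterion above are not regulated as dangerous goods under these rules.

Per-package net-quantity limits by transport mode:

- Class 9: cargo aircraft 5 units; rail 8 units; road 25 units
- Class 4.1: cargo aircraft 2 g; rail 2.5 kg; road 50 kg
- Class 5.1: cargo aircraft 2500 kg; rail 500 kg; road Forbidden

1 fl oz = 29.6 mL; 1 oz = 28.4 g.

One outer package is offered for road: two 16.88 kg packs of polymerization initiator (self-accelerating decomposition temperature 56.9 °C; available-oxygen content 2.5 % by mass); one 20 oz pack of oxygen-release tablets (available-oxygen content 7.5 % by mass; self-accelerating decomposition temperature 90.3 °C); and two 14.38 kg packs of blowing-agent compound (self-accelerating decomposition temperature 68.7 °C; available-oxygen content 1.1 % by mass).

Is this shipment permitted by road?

With self-accelerating decomposition temperature 56.9 °C (< 75 °C), the polymerization initiator falls in Class 4.1.
With available-oxygen content 7.5 % by mass (> 3 % by mass), the oxygen-release tablets fall in Class 5.1.
Blowing-agent compound: self-accelerating decomposition temperature 68.7 °C < 75 °C → Class 4.1 (Self-Reactive).
Class 5.1 quantity: one 20 oz pack = 568 g.
By road, Class 5.1 is Forbidden regardless of quantity.
Total Class 4.1: (two 16.88 kg packs = 33.76 kg) + (two 14.38 kg packs = 28.76 kg) = 62.52 kg.
That exceeds the Class 4.1 road limit of 50 kg.

No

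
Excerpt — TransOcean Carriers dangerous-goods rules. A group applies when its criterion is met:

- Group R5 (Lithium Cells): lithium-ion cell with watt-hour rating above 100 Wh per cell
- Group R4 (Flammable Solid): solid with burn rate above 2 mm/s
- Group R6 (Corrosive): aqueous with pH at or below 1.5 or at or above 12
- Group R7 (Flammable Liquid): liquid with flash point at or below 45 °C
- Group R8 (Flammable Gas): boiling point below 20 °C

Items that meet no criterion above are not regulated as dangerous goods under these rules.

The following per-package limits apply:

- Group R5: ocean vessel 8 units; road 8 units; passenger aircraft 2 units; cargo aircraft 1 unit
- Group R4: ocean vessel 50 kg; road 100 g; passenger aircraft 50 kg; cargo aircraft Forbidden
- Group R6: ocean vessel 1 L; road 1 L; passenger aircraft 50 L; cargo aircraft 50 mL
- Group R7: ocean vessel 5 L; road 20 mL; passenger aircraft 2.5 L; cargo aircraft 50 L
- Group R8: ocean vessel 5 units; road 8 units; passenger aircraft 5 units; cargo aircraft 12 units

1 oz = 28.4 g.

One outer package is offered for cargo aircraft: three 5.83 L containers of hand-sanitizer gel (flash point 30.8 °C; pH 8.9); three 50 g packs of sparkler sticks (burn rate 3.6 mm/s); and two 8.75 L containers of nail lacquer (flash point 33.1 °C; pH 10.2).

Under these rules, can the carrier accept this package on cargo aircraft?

No

The hand-sanitizer gel has flash point 30.8 °C, which is ≤ 45 °C, so it is Group R7 (Flammable Liquid).
With burn rate 3.6 mm/s (> 2 mm/s), the sparkler sticks fall in Group R4.
Nail lacquer: flash point 33.1 °C ≤ 45 °C → Group R7 (Flammable Liquid).
Group R7 net quantity: (three 5.83 L containers = 17.49 L) + (two 8.75 L containers = 17.5 L) = 34.99 L.
That is within the Group R7 cargo aircraft limit of 50 L.
Group R4 quantity: three 50 g packs = 150 g.
By cargo aircraft, Group R4 is Forbidden regardless of quantity.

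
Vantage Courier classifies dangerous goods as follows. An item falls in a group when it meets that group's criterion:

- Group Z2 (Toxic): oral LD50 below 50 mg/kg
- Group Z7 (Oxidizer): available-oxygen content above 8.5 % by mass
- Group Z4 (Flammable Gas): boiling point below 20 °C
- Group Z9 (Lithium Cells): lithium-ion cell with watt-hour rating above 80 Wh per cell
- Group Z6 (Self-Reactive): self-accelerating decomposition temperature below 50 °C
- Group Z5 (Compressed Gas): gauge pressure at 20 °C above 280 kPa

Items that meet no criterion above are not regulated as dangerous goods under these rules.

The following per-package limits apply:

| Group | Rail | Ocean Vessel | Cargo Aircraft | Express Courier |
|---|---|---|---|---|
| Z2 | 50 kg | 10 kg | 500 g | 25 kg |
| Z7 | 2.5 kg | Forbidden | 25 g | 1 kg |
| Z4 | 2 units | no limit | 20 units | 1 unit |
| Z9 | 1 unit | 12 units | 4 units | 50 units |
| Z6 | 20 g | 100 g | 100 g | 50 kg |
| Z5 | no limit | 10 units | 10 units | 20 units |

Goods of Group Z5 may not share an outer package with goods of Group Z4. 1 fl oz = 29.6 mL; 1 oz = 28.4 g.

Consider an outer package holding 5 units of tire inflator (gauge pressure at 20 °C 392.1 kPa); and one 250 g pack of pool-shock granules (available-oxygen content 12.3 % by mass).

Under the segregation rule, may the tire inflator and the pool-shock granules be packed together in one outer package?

Tire inflator: gauge pressure at 20 °C 392.1 kPa > 280 kPa → Group Z5 (Compressed Gas).
With available-oxygen content 12.3 % by mass (> 8.5 % by mass), the pool-shock granules fall in Group Z7.
No segregation rule bars Group Z5 with Group Z7.

Yes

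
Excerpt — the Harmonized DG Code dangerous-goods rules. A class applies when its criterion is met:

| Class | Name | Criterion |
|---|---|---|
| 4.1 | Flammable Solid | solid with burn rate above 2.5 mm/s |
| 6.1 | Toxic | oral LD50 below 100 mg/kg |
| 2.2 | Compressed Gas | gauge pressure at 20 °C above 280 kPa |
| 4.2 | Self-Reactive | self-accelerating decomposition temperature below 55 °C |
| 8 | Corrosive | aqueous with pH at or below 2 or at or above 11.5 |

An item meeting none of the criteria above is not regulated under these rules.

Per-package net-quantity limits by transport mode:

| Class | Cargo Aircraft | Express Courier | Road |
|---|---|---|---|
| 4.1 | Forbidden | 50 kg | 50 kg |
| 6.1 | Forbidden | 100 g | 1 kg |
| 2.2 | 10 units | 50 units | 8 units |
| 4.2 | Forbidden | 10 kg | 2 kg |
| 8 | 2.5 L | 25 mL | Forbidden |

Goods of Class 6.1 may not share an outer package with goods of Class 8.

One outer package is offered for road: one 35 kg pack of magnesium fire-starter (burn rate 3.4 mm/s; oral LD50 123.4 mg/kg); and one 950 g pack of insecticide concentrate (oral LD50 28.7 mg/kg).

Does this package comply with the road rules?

The magnesium fire-starter has burn rate 3.4 mm/s, which is > 2.5 mm/s, so it is Class 4.1 (Flammable Solid).
With oral LD50 28.7 mg/kg (< 100 mg/kg), the insecticide concentrate falls in Class 6.1.
Class 6.1 quantity: 950 g.
That is within the Class 6.1 road limit of 1 kg.
Class 4.1 quantity: 35 kg.
That is within the Class 4.1 road limit of 50 kg.
The segregation rule (Class 6.1 with Class 8) does not apply to Class 6.1 with Class 4.1.
Every hazard class is within its road limit and no segregation rule is violated.

Yes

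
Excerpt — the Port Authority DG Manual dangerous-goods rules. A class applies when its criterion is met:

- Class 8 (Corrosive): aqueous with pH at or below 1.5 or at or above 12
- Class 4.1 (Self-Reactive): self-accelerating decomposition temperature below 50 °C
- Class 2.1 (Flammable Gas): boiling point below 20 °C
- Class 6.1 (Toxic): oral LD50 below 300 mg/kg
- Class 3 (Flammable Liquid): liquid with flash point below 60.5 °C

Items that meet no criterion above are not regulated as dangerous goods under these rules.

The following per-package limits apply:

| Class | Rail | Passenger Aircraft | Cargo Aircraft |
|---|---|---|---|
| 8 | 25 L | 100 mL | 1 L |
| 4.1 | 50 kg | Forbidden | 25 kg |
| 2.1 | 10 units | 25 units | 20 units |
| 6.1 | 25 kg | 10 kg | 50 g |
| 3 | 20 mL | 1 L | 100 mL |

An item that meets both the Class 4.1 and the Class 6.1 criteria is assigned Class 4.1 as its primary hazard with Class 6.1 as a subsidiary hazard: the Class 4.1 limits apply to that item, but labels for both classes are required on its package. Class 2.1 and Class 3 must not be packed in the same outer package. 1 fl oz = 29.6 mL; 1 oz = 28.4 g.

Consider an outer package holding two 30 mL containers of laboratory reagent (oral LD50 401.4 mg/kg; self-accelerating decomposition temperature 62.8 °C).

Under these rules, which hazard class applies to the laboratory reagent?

Not regulated

self-accelerating decomposition temperature 62.8 °C is not below 50 °C, so Class 4.1 does not apply.
oral LD50 401.4 mg/kg is not below 300 mg/kg, so Class 6.1 does not apply.
No criterion is met, so the item is not regulated.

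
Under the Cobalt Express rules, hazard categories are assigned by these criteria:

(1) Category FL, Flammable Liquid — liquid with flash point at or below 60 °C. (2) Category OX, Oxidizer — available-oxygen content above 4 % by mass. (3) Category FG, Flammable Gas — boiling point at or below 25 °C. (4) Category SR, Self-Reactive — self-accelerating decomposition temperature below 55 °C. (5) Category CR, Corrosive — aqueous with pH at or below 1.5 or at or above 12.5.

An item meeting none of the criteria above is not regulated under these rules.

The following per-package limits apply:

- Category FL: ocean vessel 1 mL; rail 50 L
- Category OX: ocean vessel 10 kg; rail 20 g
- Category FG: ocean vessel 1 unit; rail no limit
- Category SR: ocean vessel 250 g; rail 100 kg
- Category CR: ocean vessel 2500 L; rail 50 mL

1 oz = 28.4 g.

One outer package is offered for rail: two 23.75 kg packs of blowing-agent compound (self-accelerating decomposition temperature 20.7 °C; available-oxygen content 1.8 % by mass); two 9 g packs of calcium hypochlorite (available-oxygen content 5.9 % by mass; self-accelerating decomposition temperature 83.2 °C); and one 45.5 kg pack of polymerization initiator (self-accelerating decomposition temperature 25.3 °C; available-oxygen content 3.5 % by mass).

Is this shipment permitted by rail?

Yes

Self-accelerating decomposition temperature 20.7 °C meets the Category SR criterion (Self-Reactive), so the blowing-agent compound is Category SR.
The calcium hypochlorite has available-oxygen content 5.9 % by mass, which is > 4 % by mass, so it is Category OX (Oxidizer).
Polymerization initiator: self-accelerating decomposition temperature 25.3 °C < 55 °C → Category SR (Self-Reactive).
Total Category SR: (two 23.75 kg packs = 47.5 kg) + 45.5 kg = 93 kg.
That is within the Category SR rail limit of 100 kg.
Category OX quantity: two 9 g packs = 18 g.
18 g ≤ 20 g (rail limit, Category OX) — within limit.
Every hazard category is within its rail limit and no segregation rule is violated.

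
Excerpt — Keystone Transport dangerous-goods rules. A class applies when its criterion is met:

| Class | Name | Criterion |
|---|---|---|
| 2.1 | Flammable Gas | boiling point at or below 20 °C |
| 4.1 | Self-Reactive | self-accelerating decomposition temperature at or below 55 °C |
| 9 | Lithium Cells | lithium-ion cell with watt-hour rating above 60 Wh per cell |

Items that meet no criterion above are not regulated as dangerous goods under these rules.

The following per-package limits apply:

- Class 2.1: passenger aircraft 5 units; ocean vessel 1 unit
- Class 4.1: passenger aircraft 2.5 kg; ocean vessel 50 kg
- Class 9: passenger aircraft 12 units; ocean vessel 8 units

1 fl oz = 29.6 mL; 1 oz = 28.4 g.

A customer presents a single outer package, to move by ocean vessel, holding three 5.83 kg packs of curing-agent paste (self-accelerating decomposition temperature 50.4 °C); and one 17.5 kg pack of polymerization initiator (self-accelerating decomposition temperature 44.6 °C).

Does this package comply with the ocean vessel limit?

The curing-agent paste has self-accelerating decomposition temperature 50.4 °C, which is ≤ 55 °C, so it is Class 4.1 (Self-Reactive).
With self-accelerating decomposition temperature 44.6 °C (≤ 55 °C), the polymerization initiator falls in Class 4.1.
Class 4.1 net quantity: (three 5.83 kg packs = 17.49 kg) + 17.5 kg = 34.99 kg.
34.99 kg ≤ 50 kg (ocean vessel limit, Class 4.1) — within limit.

Yes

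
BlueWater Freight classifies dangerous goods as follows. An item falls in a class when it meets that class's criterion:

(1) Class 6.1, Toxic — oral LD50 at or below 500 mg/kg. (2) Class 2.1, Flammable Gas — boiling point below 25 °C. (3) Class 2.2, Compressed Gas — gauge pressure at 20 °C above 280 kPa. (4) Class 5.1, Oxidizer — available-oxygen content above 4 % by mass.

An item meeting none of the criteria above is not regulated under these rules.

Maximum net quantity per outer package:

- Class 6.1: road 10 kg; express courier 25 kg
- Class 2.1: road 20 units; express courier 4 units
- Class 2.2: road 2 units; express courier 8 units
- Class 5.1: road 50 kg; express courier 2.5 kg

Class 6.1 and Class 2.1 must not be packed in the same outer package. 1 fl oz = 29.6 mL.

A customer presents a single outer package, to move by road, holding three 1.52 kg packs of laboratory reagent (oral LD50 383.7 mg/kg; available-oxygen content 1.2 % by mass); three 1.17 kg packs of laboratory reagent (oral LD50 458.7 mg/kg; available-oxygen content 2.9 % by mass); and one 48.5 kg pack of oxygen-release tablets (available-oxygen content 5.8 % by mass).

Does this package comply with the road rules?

With oral LD50 383.7 mg/kg (≤ 500 mg/kg), the laboratory reagent falls in Class 6.1.
The laboratory reagent has oral LD50 458.7 mg/kg, which is ≤ 500 mg/kg, so it is Class 6.1 (Toxic).
Available-oxygen content 5.8 % by mass meets the Class 5.1 criterion (Oxidizer), so the oxygen-release tablets are Class 5.1.
Class 6.1 net quantity: (three 1.52 kg packs = 4.56 kg) + (three 1.17 kg packs = 3.51 kg) = 8.07 kg.
That is within the Class 6.1 road limit of 10 kg.
Class 5.1 quantity: 48.5 kg.
48.5 kg is within the road limit of 50 kg for Class 5.1.
The segregation rule (Class 6.1 with Class 2.1) does not apply to Class 6.1 with Class 5.1.
Every hazard class is within its road limit and no segregation rule is violated.

Yes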